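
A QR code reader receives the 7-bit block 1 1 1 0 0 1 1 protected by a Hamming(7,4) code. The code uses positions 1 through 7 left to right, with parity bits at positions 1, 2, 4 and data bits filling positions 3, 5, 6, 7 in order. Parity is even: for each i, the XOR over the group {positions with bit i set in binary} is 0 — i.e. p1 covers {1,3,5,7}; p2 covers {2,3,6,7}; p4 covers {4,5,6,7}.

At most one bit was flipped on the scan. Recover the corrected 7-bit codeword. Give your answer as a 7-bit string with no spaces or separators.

0110011

s1 (pos 1,3,5,7): 1⊕1⊕0⊕1 = 1
s2 (pos 2,3,6,7): 1⊕1⊕1⊕1 = 0
s4 (pos 4,5,6,7): 0⊕0⊕1⊕1 = 0
Syndrome s4…s1 = 001 → error at position 1.
Flip position 1: 1110011 → 0110011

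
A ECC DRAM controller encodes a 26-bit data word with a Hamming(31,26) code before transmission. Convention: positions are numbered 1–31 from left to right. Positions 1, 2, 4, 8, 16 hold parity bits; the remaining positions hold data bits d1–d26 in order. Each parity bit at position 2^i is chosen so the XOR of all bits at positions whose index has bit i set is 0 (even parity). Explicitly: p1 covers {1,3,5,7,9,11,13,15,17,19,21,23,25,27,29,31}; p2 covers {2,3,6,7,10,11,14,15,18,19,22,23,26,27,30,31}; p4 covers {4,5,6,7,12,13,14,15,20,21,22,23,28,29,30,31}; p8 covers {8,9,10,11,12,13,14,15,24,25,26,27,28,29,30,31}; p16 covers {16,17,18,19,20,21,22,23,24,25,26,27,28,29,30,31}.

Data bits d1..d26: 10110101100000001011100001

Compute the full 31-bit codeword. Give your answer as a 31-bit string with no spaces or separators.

Place data at non-parity positions: p1 p2 1 p4 0 1 1 p8 0 1 0 1 1 0 0 p16 0 0 0 0 0 1 0 1 1 1 0 0 0 0 1
p1 (pos 1,3,5,7,9,11,13,15,17,19,21,23,25,27,29,31): XOR of data positions = 1⊕0⊕1⊕0⊕0⊕1⊕0⊕0⊕0⊕0⊕0⊕1⊕0⊕0⊕1 = 1
p2 (pos 2,3,6,7,10,11,14,15,18,19,22,23,26,27,30,31): XOR of data positions = 1⊕1⊕1⊕1⊕0⊕0⊕0⊕0⊕0⊕1⊕0⊕1⊕0⊕0⊕1 = 1
p4 (pos 4,5,6,7,12,13,14,15,20,21,22,23,28,29,30,31): XOR of data positions = 0⊕1⊕1⊕1⊕1⊕0⊕0⊕0⊕0⊕1⊕0⊕0⊕0⊕0⊕1 = 0
p8 (pos 8,9,10,11,12,13,14,15,24,25,26,27,28,29,30,31): XOR of data positions = 0⊕1⊕0⊕1⊕1⊕0⊕0⊕1⊕1⊕1⊕0⊕0⊕0⊕0⊕1 = 1
p16 (pos 16,17,18,19,20,21,22,23,24,25,26,27,28,29,30,31): XOR of data positions = 0⊕0⊕0⊕0⊕0⊕1⊕0⊕1⊕1⊕1⊕0⊕0⊕0⊕0⊕1 = 1
Codeword: 1110011101011001000001011100001

1110011101011001000001011100001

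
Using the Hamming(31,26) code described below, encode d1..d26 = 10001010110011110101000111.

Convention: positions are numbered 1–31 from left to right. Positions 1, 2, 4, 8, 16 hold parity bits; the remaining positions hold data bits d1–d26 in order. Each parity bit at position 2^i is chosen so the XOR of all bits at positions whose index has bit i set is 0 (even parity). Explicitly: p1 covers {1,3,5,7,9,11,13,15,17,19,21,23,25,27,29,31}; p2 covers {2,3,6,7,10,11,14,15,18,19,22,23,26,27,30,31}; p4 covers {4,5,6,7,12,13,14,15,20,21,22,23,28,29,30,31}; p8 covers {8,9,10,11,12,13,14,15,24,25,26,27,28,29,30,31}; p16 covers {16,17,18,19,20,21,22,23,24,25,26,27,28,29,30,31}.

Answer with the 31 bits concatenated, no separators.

Place data at non-parity positions: p1 p2 1 p4 0 0 0 p8 1 0 1 0 1 1 0 p16 0 1 1 1 1 0 1 0 1 0 0 0 1 1 1
p1 (pos 1,3,5,7,9,11,13,15,17,19,21,23,25,27,29,31): XOR of data positions = 1⊕0⊕0⊕1⊕1⊕1⊕0⊕0⊕1⊕1⊕1⊕1⊕0⊕1⊕1 = 0
p2 (pos 2,3,6,7,10,11,14,15,18,19,22,23,26,27,30,31): XOR of data positions = 1⊕0⊕0⊕0⊕1⊕1⊕0⊕1⊕1⊕0⊕1⊕0⊕0⊕1⊕1 = 0
p4 (pos 4,5,6,7,12,13,14,15,20,21,22,23,28,29,30,31): XOR of data positions = 0⊕0⊕0⊕0⊕1⊕1⊕0⊕1⊕1⊕0⊕1⊕0⊕1⊕1⊕1 = 0
p8 (pos 8,9,10,11,12,13,14,15,24,25,26,27,28,29,30,31): XOR of data positions = 1⊕0⊕1⊕0⊕1⊕1⊕0⊕0⊕1⊕0⊕0⊕0⊕1⊕1⊕1 = 0
p16 (pos 16,17,18,19,20,21,22,23,24,25,26,27,28,29,30,31): XOR of data positions = 0⊕1⊕1⊕1⊕1⊕0⊕1⊕0⊕1⊕0⊕0⊕0⊕1⊕1⊕1 = 1
Codeword: 0010000010101101011110101000111

0010000010101101011110101000111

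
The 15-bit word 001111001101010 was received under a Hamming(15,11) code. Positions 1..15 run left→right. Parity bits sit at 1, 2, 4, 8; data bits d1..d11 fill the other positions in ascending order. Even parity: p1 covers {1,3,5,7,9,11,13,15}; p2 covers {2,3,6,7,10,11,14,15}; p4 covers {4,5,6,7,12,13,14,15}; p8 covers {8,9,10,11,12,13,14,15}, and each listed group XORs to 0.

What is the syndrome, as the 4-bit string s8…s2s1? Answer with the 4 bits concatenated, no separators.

s1 (pos 1,3,5,7,9,11,13,15): 0⊕1⊕1⊕0⊕1⊕0⊕0⊕0 = 1
s2 (pos 2,3,6,7,10,11,14,15): 0⊕1⊕1⊕0⊕1⊕0⊕1⊕0 = 0
s4 (pos 4,5,6,7,12,13,14,15): 1⊕1⊕1⊕0⊕1⊕0⊕1⊕0 = 1
s8 (pos 8,9,10,11,12,13,14,15): 0⊕1⊕1⊕0⊕1⊕0⊕1⊕0 = 0
Syndrome s8…s1 = 0101 → error at position 5.

0101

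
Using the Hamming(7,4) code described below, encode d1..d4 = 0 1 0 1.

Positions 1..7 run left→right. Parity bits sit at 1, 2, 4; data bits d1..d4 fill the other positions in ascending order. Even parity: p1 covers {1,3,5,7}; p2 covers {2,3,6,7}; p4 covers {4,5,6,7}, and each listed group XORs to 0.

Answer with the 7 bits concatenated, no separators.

0100101

Place data at non-parity positions: p1 p2 0 p4 1 0 1
p1 (pos 1,3,5,7): XOR of data positions = 0⊕1⊕1 = 0
p2 (pos 2,3,6,7): XOR of data positions = 0⊕0⊕1 = 1
p4 (pos 4,5,6,7): XOR of data positions = 1⊕0⊕1 = 0
Codeword: 0100101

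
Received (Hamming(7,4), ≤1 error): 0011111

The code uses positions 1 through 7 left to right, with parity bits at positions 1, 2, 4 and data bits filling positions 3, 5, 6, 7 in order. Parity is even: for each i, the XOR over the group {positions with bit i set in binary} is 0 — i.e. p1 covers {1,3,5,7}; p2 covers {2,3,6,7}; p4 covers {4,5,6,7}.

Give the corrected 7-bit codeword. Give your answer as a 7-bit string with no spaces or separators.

s1 (pos 1,3,5,7): 0⊕1⊕1⊕1 = 1
s2 (pos 2,3,6,7): 0⊕1⊕1⊕1 = 1
s4 (pos 4,5,6,7): 1⊕1⊕1⊕1 = 0
Syndrome s4…s1 = 011 → error at position 3.
Flip position 3: 0011111 → 0001111

0001111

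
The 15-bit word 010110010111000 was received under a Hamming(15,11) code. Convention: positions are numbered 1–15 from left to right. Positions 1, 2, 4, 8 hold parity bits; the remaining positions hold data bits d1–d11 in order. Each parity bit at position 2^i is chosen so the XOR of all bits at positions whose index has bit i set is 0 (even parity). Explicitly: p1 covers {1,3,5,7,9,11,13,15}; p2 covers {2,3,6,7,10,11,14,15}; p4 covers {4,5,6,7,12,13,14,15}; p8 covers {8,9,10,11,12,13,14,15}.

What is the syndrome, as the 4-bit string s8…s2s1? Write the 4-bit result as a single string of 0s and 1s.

0110

s1 (pos 1,3,5,7,9,11,13,15): 0⊕0⊕1⊕0⊕0⊕1⊕0⊕0 = 0
s2 (pos 2,3,6,7,10,11,14,15): 1⊕0⊕0⊕0⊕1⊕1⊕0⊕0 = 1
s4 (pos 4,5,6,7,12,13,14,15): 1⊕1⊕0⊕0⊕1⊕0⊕0⊕0 = 1
s8 (pos 8,9,10,11,12,13,14,15): 1⊕0⊕1⊕1⊕1⊕0⊕0⊕0 = 0
Syndrome s8…s1 = 0110 → error at position 6.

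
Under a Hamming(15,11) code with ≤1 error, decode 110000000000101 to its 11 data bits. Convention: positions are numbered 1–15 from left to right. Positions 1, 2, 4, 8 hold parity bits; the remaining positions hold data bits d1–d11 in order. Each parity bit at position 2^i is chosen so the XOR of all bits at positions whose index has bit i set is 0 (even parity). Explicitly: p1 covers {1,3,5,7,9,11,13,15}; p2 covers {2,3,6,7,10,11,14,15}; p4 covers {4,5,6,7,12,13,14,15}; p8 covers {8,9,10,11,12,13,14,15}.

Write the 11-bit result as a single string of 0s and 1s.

00000000101

s1 (pos 1,3,5,7,9,11,13,15): 1⊕0⊕0⊕0⊕0⊕0⊕1⊕1 = 1
s2 (pos 2,3,6,7,10,11,14,15): 1⊕0⊕0⊕0⊕0⊕0⊕0⊕1 = 0
s4 (pos 4,5,6,7,12,13,14,15): 0⊕0⊕0⊕0⊕0⊕1⊕0⊕1 = 0
s8 (pos 8,9,10,11,12,13,14,15): 0⊕0⊕0⊕0⊕0⊕1⊕0⊕1 = 0
Syndrome s8…s1 = 0001 → error at position 1.
Flip position 1: 110000000000101 → 010000000000101
Read data bits from positions 3,5,6,7,9,10,11,12,13,14,15: 00000000101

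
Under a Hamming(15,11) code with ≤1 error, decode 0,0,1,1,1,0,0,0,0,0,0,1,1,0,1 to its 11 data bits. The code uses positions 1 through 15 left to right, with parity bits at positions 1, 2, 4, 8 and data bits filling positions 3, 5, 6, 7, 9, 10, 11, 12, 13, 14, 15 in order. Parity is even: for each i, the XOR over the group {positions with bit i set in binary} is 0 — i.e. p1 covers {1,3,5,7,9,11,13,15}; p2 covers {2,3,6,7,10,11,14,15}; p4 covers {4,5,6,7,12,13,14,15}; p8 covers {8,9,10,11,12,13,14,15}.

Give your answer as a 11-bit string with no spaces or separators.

11000000101

s1 (pos 1,3,5,7,9,11,13,15): 0⊕1⊕1⊕0⊕0⊕0⊕1⊕1 = 0
s2 (pos 2,3,6,7,10,11,14,15): 0⊕1⊕0⊕0⊕0⊕0⊕0⊕1 = 0
s4 (pos 4,5,6,7,12,13,14,15): 1⊕1⊕0⊕0⊕1⊕1⊕0⊕1 = 1
s8 (pos 8,9,10,11,12,13,14,15): 0⊕0⊕0⊕0⊕1⊕1⊕0⊕1 = 1
Syndrome s8…s1 = 1100 → error at position 12.
Flip position 12: 001110000001101 → 001110000000101
Read data bits from positions 3,5,6,7,9,10,11,12,13,14,15: 11000000101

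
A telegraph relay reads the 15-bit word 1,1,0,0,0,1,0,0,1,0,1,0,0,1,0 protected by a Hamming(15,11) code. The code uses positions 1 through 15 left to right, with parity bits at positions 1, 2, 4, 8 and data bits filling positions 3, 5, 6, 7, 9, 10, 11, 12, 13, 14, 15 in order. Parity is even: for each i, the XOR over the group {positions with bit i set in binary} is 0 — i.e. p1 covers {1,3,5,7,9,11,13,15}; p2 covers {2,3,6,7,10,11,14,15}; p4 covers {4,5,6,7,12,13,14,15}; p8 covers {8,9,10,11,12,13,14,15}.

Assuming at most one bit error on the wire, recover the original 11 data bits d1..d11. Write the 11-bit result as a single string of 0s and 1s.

s1 (pos 1,3,5,7,9,11,13,15): 1⊕0⊕0⊕0⊕1⊕1⊕0⊕0 = 1
s2 (pos 2,3,6,7,10,11,14,15): 1⊕0⊕1⊕0⊕0⊕1⊕1⊕0 = 0
s4 (pos 4,5,6,7,12,13,14,15): 0⊕0⊕1⊕0⊕0⊕0⊕1⊕0 = 0
s8 (pos 8,9,10,11,12,13,14,15): 0⊕1⊕0⊕1⊕0⊕0⊕1⊕0 = 1
Syndrome s8…s1 = 1001 → error at position 9.
Flip position 9: 110001001010010 → 110001000010010
Read data bits from positions 3,5,6,7,9,10,11,12,13,14,15: 00100010010

00100010010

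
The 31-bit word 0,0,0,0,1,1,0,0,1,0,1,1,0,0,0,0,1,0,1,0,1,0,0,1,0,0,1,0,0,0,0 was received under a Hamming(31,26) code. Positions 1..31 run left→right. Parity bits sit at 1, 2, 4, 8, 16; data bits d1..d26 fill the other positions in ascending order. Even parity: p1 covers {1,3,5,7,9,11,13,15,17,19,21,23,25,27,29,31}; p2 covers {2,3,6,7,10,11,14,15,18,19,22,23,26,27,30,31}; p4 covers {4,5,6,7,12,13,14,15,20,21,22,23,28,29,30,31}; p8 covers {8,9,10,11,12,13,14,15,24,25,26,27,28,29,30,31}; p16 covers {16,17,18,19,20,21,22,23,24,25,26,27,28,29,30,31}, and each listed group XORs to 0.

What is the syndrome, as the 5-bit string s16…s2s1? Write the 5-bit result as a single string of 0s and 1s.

s1 (pos 1,3,5,7,9,11,13,15,17,19,21,23,25,27,29,31): 0⊕0⊕1⊕0⊕1⊕1⊕0⊕0⊕1⊕1⊕1⊕0⊕0⊕1⊕0⊕0 = 1
s2 (pos 2,3,6,7,10,11,14,15,18,19,22,23,26,27,30,31): 0⊕0⊕1⊕0⊕0⊕1⊕0⊕0⊕0⊕1⊕0⊕0⊕0⊕1⊕0⊕0 = 0
s4 (pos 4,5,6,7,12,13,14,15,20,21,22,23,28,29,30,31): 0⊕1⊕1⊕0⊕1⊕0⊕0⊕0⊕0⊕1⊕0⊕0⊕0⊕0⊕0⊕0 = 0
s8 (pos 8,9,10,11,12,13,14,15,24,25,26,27,28,29,30,31): 0⊕1⊕0⊕1⊕1⊕0⊕0⊕0⊕1⊕0⊕0⊕1⊕0⊕0⊕0⊕0 = 1
s16 (pos 16,17,18,19,20,21,22,23,24,25,26,27,28,29,30,31): 0⊕1⊕0⊕1⊕0⊕1⊕0⊕0⊕1⊕0⊕0⊕1⊕0⊕0⊕0⊕0 = 1
Syndrome s16…s1 = 11001 → error at position 25.

11001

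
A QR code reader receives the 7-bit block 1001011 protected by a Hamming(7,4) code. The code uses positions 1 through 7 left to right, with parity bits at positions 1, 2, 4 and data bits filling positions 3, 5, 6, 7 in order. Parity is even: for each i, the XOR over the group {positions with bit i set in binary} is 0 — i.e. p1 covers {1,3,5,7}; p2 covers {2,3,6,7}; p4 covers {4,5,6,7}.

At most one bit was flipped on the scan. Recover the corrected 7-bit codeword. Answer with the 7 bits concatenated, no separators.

s1 (pos 1,3,5,7): 1⊕0⊕0⊕1 = 0
s2 (pos 2,3,6,7): 0⊕0⊕1⊕1 = 0
s4 (pos 4,5,6,7): 1⊕0⊕1⊕1 = 1
Syndrome s4…s1 = 100 → error at position 4.
Flip position 4: 1001011 → 1000011

1000011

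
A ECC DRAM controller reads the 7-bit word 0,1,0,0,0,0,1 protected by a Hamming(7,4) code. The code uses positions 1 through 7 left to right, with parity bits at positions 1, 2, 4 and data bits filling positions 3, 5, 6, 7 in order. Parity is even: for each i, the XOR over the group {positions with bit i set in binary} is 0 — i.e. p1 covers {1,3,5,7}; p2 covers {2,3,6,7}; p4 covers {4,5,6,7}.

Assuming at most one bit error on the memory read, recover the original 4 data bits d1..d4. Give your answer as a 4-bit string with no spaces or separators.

s1 (pos 1,3,5,7): 0⊕0⊕0⊕1 = 1
s2 (pos 2,3,6,7): 1⊕0⊕0⊕1 = 0
s4 (pos 4,5,6,7): 0⊕0⊕0⊕1 = 1
Syndrome s4…s1 = 101 → error at position 5.
Flip position 5: 0100001 → 0100101
Read data bits from positions 3,5,6,7: 0101

0101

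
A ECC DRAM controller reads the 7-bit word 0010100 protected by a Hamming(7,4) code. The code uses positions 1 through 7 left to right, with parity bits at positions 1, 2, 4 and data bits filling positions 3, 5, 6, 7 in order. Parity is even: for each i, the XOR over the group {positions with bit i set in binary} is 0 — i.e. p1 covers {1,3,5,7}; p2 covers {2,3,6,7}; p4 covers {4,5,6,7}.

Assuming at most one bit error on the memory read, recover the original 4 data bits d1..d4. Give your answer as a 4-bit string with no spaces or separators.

s1 (pos 1,3,5,7): 0⊕1⊕1⊕0 = 0
s2 (pos 2,3,6,7): 0⊕1⊕0⊕0 = 1
s4 (pos 4,5,6,7): 0⊕1⊕0⊕0 = 1
Syndrome s4…s1 = 110 → error at position 6.
Flip position 6: 0010100 → 0010110
Read data bits from positions 3,5,6,7: 1110

1110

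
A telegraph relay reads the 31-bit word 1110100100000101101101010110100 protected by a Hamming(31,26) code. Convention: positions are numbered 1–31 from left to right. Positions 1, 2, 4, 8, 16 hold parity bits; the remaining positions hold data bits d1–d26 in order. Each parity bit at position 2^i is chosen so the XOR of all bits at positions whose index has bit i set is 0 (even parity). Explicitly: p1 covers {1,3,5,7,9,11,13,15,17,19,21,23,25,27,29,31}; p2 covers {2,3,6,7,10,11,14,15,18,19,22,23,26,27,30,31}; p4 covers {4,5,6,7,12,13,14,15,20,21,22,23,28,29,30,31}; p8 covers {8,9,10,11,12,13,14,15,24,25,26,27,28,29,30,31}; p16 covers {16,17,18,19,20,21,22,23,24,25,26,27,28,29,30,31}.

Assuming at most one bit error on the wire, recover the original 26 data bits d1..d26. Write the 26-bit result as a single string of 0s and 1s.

s1 (pos 1,3,5,7,9,11,13,15,17,19,21,23,25,27,29,31): 1⊕1⊕1⊕0⊕0⊕0⊕0⊕0⊕1⊕1⊕0⊕0⊕0⊕1⊕1⊕0 = 1
s2 (pos 2,3,6,7,10,11,14,15,18,19,22,23,26,27,30,31): 1⊕1⊕0⊕0⊕0⊕0⊕1⊕0⊕0⊕1⊕1⊕0⊕1⊕1⊕0⊕0 = 1
s4 (pos 4,5,6,7,12,13,14,15,20,21,22,23,28,29,30,31): 0⊕1⊕0⊕0⊕0⊕0⊕1⊕0⊕1⊕0⊕1⊕0⊕0⊕1⊕0⊕0 = 1
s8 (pos 8,9,10,11,12,13,14,15,24,25,26,27,28,29,30,31): 1⊕0⊕0⊕0⊕0⊕0⊕1⊕0⊕1⊕0⊕1⊕1⊕0⊕1⊕0⊕0 = 0
s16 (pos 16,17,18,19,20,21,22,23,24,25,26,27,28,29,30,31): 1⊕1⊕0⊕1⊕1⊕0⊕1⊕0⊕1⊕0⊕1⊕1⊕0⊕1⊕0⊕0 = 1
Syndrome s16…s1 = 10111 → error at position 23.
Flip position 23: 1110100100000101101101010110100 → 1110100100000101101101110110100
Read data bits from positions 3,5,6,7,9,10,11,12,13,14,15,17,18,19,20,21,22,23,24,25,26,27,28,29,30,31: 11000000010101101110110100

11000000010101101110110100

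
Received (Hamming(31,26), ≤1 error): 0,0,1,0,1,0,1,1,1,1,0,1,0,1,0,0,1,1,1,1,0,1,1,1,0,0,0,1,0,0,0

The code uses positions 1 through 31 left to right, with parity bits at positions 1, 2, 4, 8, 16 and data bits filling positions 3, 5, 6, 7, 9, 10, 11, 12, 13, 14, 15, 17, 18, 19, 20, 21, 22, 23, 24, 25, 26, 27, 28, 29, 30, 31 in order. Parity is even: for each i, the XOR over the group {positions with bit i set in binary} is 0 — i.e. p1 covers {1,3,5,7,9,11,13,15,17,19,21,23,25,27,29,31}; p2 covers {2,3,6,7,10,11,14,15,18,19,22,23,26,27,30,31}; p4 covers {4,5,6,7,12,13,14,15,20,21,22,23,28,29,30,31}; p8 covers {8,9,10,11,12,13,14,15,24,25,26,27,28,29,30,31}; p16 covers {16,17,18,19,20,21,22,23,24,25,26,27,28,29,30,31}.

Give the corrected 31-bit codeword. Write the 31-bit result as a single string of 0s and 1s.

0010101101010100111101110001000

s1 (pos 1,3,5,7,9,11,13,15,17,19,21,23,25,27,29,31): 0⊕1⊕1⊕1⊕1⊕0⊕0⊕0⊕1⊕1⊕0⊕1⊕0⊕0⊕0⊕0 = 1
s2 (pos 2,3,6,7,10,11,14,15,18,19,22,23,26,27,30,31): 0⊕1⊕0⊕1⊕1⊕0⊕1⊕0⊕1⊕1⊕1⊕1⊕0⊕0⊕0⊕0 = 0
s4 (pos 4,5,6,7,12,13,14,15,20,21,22,23,28,29,30,31): 0⊕1⊕0⊕1⊕1⊕0⊕1⊕0⊕1⊕0⊕1⊕1⊕1⊕0⊕0⊕0 = 0
s8 (pos 8,9,10,11,12,13,14,15,24,25,26,27,28,29,30,31): 1⊕1⊕1⊕0⊕1⊕0⊕1⊕0⊕1⊕0⊕0⊕0⊕1⊕0⊕0⊕0 = 1
s16 (pos 16,17,18,19,20,21,22,23,24,25,26,27,28,29,30,31): 0⊕1⊕1⊕1⊕1⊕0⊕1⊕1⊕1⊕0⊕0⊕0⊕1⊕0⊕0⊕0 = 0
Syndrome s16…s1 = 01001 → error at position 9.
Flip position 9: 0010101111010100111101110001000 → 0010101101010100111101110001000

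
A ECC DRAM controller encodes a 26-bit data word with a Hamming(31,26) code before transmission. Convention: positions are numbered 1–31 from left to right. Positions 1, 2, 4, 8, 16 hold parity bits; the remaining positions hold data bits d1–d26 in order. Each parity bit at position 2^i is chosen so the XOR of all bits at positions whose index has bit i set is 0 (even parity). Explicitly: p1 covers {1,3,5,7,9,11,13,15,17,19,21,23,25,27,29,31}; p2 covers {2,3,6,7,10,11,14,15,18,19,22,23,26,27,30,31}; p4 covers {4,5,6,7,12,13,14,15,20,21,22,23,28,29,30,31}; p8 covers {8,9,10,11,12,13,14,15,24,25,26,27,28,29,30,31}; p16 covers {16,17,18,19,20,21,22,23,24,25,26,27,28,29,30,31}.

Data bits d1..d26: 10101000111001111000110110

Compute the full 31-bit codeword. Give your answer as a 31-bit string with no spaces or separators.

Place data at non-parity positions: p1 p2 1 p4 0 1 0 p8 1 0 0 0 1 1 1 p16 0 0 1 1 1 1 0 0 0 1 1 0 1 1 0
p1 (pos 1,3,5,7,9,11,13,15,17,19,21,23,25,27,29,31): XOR of data positions = 1⊕0⊕0⊕1⊕0⊕1⊕1⊕0⊕1⊕1⊕0⊕0⊕1⊕1⊕0 = 0
p2 (pos 2,3,6,7,10,11,14,15,18,19,22,23,26,27,30,31): XOR of data positions = 1⊕1⊕0⊕0⊕0⊕1⊕1⊕0⊕1⊕1⊕0⊕1⊕1⊕1⊕0 = 1
p4 (pos 4,5,6,7,12,13,14,15,20,21,22,23,28,29,30,31): XOR of data positions = 0⊕1⊕0⊕0⊕1⊕1⊕1⊕1⊕1⊕1⊕0⊕0⊕1⊕1⊕0 = 1
p8 (pos 8,9,10,11,12,13,14,15,24,25,26,27,28,29,30,31): XOR of data positions = 1⊕0⊕0⊕0⊕1⊕1⊕1⊕0⊕0⊕1⊕1⊕0⊕1⊕1⊕0 = 0
p16 (pos 16,17,18,19,20,21,22,23,24,25,26,27,28,29,30,31): XOR of data positions = 0⊕0⊕1⊕1⊕1⊕1⊕0⊕0⊕0⊕1⊕1⊕0⊕1⊕1⊕0 = 0
Codeword: 0111010010001110001111000110110

0111010010001110001111000110110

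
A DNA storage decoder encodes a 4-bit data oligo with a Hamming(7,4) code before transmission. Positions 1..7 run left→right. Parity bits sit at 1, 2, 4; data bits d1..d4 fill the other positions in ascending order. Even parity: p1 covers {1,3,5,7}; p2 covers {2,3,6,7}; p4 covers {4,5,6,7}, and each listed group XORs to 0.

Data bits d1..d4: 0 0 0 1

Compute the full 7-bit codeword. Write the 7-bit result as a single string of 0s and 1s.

1101001

Place data at non-parity positions: p1 p2 0 p4 0 0 1
p1 (pos 1,3,5,7): XOR of data positions = 0⊕0⊕1 = 1
p2 (pos 2,3,6,7): XOR of data positions = 0⊕0⊕1 = 1
p4 (pos 4,5,6,7): XOR of data positions = 0⊕0⊕1 = 1
Codeword: 1101001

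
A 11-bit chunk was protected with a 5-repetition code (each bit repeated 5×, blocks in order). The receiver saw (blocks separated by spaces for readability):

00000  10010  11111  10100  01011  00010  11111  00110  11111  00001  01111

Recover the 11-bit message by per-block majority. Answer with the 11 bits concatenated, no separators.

Block 1 (00000): 0 ones → 0
Block 2 (10010): 2 ones → 0
Block 3 (11111): 5 ones → 1
Block 4 (10100): 2 ones → 0
Block 5 (01011): 3 ones → 1
Block 6 (00010): 1 one → 0
Block 7 (11111): 5 ones → 1
Block 8 (00110): 2 ones → 0
Block 9 (11111): 5 ones → 1
Block 10 (00001): 1 one → 0
Block 11 (01111): 4 ones → 1

00101010101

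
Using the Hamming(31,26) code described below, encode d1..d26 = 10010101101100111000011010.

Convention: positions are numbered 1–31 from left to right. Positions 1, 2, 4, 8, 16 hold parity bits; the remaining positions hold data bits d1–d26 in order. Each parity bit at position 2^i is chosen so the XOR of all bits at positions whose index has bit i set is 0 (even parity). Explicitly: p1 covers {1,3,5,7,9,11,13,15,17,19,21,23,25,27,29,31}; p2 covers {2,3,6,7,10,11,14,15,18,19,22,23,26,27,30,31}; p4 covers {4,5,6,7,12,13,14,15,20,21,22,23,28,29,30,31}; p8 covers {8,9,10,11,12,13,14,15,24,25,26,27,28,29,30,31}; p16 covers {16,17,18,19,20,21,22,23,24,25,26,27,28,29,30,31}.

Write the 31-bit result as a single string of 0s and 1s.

1111001101011011100111000011010

Place data at non-parity positions: p1 p2 1 p4 0 0 1 p8 0 1 0 1 1 0 1 p16 1 0 0 1 1 1 0 0 0 0 1 1 0 1 0
p1 (pos 1,3,5,7,9,11,13,15,17,19,21,23,25,27,29,31): XOR of data positions = 1⊕0⊕1⊕0⊕0⊕1⊕1⊕1⊕0⊕1⊕0⊕0⊕1⊕0⊕0 = 1
p2 (pos 2,3,6,7,10,11,14,15,18,19,22,23,26,27,30,31): XOR of data positions = 1⊕0⊕1⊕1⊕0⊕0⊕1⊕0⊕0⊕1⊕0⊕0⊕1⊕1⊕0 = 1
p4 (pos 4,5,6,7,12,13,14,15,20,21,22,23,28,29,30,31): XOR of data positions = 0⊕0⊕1⊕1⊕1⊕0⊕1⊕1⊕1⊕1⊕0⊕1⊕0⊕1⊕0 = 1
p8 (pos 8,9,10,11,12,13,14,15,24,25,26,27,28,29,30,31): XOR of data positions = 0⊕1⊕0⊕1⊕1⊕0⊕1⊕0⊕0⊕0⊕1⊕1⊕0⊕1⊕0 = 1
p16 (pos 16,17,18,19,20,21,22,23,24,25,26,27,28,29,30,31): XOR of data positions = 1⊕0⊕0⊕1⊕1⊕1⊕0⊕0⊕0⊕0⊕1⊕1⊕0⊕1⊕0 = 1
Codeword: 1111001101011011100111000011010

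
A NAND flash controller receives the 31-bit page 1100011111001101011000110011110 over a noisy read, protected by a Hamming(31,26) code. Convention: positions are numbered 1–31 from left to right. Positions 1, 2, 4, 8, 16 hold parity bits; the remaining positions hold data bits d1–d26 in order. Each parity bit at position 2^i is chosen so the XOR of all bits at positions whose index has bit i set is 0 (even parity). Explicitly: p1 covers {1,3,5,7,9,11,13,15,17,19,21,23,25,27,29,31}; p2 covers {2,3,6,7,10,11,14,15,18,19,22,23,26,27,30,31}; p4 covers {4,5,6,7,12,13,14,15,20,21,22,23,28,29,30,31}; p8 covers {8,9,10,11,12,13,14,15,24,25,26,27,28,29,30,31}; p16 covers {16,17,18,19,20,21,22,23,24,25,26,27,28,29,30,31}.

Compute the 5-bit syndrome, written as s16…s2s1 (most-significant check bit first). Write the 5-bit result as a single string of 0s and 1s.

s1 (pos 1,3,5,7,9,11,13,15,17,19,21,23,25,27,29,31): 1⊕0⊕0⊕1⊕1⊕0⊕1⊕0⊕0⊕1⊕0⊕1⊕0⊕1⊕1⊕0 = 0
s2 (pos 2,3,6,7,10,11,14,15,18,19,22,23,26,27,30,31): 1⊕0⊕1⊕1⊕1⊕0⊕1⊕0⊕1⊕1⊕0⊕1⊕0⊕1⊕1⊕0 = 0
s4 (pos 4,5,6,7,12,13,14,15,20,21,22,23,28,29,30,31): 0⊕0⊕1⊕1⊕0⊕1⊕1⊕0⊕0⊕0⊕0⊕1⊕1⊕1⊕1⊕0 = 0
s8 (pos 8,9,10,11,12,13,14,15,24,25,26,27,28,29,30,31): 1⊕1⊕1⊕0⊕0⊕1⊕1⊕0⊕1⊕0⊕0⊕1⊕1⊕1⊕1⊕0 = 0
s16 (pos 16,17,18,19,20,21,22,23,24,25,26,27,28,29,30,31): 1⊕0⊕1⊕1⊕0⊕0⊕0⊕1⊕1⊕0⊕0⊕1⊕1⊕1⊕1⊕0 = 1
Syndrome s16…s1 = 10000 → error at position 16.

10000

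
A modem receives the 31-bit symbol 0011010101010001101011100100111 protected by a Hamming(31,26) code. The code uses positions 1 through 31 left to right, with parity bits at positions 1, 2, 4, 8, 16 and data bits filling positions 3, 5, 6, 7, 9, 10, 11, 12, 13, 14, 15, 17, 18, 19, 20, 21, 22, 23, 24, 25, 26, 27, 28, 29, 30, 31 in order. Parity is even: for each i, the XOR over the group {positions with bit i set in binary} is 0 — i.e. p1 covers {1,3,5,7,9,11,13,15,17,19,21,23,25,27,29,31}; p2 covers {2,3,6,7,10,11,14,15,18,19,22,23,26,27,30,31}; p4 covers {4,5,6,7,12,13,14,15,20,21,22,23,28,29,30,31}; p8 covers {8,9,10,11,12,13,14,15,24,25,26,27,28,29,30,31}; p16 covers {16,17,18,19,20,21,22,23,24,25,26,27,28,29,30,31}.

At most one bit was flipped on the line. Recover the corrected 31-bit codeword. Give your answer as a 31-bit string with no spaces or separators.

0011010101010011101011100100111

s1 (pos 1,3,5,7,9,11,13,15,17,19,21,23,25,27,29,31): 0⊕1⊕0⊕0⊕0⊕0⊕0⊕0⊕1⊕1⊕1⊕1⊕0⊕0⊕1⊕1 = 1
s2 (pos 2,3,6,7,10,11,14,15,18,19,22,23,26,27,30,31): 0⊕1⊕1⊕0⊕1⊕0⊕0⊕0⊕0⊕1⊕1⊕1⊕1⊕0⊕1⊕1 = 1
s4 (pos 4,5,6,7,12,13,14,15,20,21,22,23,28,29,30,31): 1⊕0⊕1⊕0⊕1⊕0⊕0⊕0⊕0⊕1⊕1⊕1⊕0⊕1⊕1⊕1 = 1
s8 (pos 8,9,10,11,12,13,14,15,24,25,26,27,28,29,30,31): 1⊕0⊕1⊕0⊕1⊕0⊕0⊕0⊕0⊕0⊕1⊕0⊕0⊕1⊕1⊕1 = 1
s16 (pos 16,17,18,19,20,21,22,23,24,25,26,27,28,29,30,31): 1⊕1⊕0⊕1⊕0⊕1⊕1⊕1⊕0⊕0⊕1⊕0⊕0⊕1⊕1⊕1 = 0
Syndrome s16…s1 = 01111 → error at position 15.
Flip position 15: 0011010101010001101011100100111 → 0011010101010011101011100100111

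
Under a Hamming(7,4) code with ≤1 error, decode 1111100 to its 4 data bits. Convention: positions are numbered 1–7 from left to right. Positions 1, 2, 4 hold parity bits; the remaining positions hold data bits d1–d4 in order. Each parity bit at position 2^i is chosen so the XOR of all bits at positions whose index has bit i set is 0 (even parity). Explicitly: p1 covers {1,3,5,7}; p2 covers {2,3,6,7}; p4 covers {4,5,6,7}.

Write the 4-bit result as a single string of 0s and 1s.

1100

s1 (pos 1,3,5,7): 1⊕1⊕1⊕0 = 1
s2 (pos 2,3,6,7): 1⊕1⊕0⊕0 = 0
s4 (pos 4,5,6,7): 1⊕1⊕0⊕0 = 0
Syndrome s4…s1 = 001 → error at position 1.
Flip position 1: 1111100 → 0111100
Read data bits from positions 3,5,6,7: 1100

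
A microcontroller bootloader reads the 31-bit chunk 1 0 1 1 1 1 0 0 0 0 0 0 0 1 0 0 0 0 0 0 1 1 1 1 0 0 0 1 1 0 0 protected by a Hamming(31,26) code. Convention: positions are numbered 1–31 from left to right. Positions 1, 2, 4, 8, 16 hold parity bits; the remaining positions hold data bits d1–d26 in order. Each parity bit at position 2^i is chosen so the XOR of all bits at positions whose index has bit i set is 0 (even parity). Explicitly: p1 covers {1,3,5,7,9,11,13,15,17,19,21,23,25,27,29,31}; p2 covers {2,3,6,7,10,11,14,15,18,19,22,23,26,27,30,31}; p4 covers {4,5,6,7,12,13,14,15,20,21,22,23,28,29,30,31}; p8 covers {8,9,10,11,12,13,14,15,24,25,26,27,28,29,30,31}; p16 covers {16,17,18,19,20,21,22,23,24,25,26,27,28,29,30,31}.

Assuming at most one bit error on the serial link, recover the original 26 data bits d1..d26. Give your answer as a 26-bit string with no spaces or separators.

s1 (pos 1,3,5,7,9,11,13,15,17,19,21,23,25,27,29,31): 1⊕1⊕1⊕0⊕0⊕0⊕0⊕0⊕0⊕0⊕1⊕1⊕0⊕0⊕1⊕0 = 0
s2 (pos 2,3,6,7,10,11,14,15,18,19,22,23,26,27,30,31): 0⊕1⊕1⊕0⊕0⊕0⊕1⊕0⊕0⊕0⊕1⊕1⊕0⊕0⊕0⊕0 = 1
s4 (pos 4,5,6,7,12,13,14,15,20,21,22,23,28,29,30,31): 1⊕1⊕1⊕0⊕0⊕0⊕1⊕0⊕0⊕1⊕1⊕1⊕1⊕1⊕0⊕0 = 1
s8 (pos 8,9,10,11,12,13,14,15,24,25,26,27,28,29,30,31): 0⊕0⊕0⊕0⊕0⊕0⊕1⊕0⊕1⊕0⊕0⊕0⊕1⊕1⊕0⊕0 = 0
s16 (pos 16,17,18,19,20,21,22,23,24,25,26,27,28,29,30,31): 0⊕0⊕0⊕0⊕0⊕1⊕1⊕1⊕1⊕0⊕0⊕0⊕1⊕1⊕0⊕0 = 0
Syndrome s16…s1 = 00110 → error at position 6.
Flip position 6: 1011110000000100000011110001100 → 1011100000000100000011110001100
Read data bits from positions 3,5,6,7,9,10,11,12,13,14,15,17,18,19,20,21,22,23,24,25,26,27,28,29,30,31: 11000000010000011110001100

11000000010000011110001100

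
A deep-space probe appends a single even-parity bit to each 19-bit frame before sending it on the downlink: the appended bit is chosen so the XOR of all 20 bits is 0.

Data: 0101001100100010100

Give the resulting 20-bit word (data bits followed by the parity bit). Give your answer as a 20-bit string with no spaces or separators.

01010011001000101001

XOR of the 19 data bits: 0⊕1⊕0⊕1⊕0⊕0⊕1⊕1⊕0⊕0⊕1⊕0⊕0⊕0⊕1⊕0⊕1⊕0⊕0 = 1
Parity bit = 1 (so all 20 bits XOR to 0).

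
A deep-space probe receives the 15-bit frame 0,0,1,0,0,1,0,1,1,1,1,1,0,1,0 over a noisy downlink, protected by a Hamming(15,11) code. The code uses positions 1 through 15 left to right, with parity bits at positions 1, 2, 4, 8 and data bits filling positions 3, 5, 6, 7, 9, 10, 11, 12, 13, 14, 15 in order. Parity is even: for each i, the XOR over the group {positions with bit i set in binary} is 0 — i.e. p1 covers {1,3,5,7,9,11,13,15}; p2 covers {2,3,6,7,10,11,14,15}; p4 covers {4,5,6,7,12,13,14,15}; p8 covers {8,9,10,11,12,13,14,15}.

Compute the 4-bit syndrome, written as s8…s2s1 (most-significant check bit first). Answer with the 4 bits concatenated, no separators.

0111

s1 (pos 1,3,5,7,9,11,13,15): 0⊕1⊕0⊕0⊕1⊕1⊕0⊕0 = 1
s2 (pos 2,3,6,7,10,11,14,15): 0⊕1⊕1⊕0⊕1⊕1⊕1⊕0 = 1
s4 (pos 4,5,6,7,12,13,14,15): 0⊕0⊕1⊕0⊕1⊕0⊕1⊕0 = 1
s8 (pos 8,9,10,11,12,13,14,15): 1⊕1⊕1⊕1⊕1⊕0⊕1⊕0 = 0
Syndrome s8…s1 = 0111 → error at position 7.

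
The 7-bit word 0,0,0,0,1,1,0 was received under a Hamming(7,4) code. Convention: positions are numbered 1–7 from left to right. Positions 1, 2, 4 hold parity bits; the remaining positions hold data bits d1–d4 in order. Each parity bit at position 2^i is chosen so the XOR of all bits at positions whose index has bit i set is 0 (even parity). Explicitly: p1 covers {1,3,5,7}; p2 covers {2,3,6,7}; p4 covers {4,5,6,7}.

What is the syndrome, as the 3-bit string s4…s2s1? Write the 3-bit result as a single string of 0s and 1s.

s1 (pos 1,3,5,7): 0⊕0⊕1⊕0 = 1
s2 (pos 2,3,6,7): 0⊕0⊕1⊕0 = 1
s4 (pos 4,5,6,7): 0⊕1⊕1⊕0 = 0
Syndrome s4…s1 = 011 → error at position 3.

011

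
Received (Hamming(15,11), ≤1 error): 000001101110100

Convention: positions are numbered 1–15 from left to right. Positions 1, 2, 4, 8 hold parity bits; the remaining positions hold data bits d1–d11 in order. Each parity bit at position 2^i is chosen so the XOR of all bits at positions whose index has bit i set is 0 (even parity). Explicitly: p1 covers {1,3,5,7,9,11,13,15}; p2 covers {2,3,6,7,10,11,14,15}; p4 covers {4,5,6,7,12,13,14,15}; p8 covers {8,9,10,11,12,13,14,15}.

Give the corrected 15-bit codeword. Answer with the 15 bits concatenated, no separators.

s1 (pos 1,3,5,7,9,11,13,15): 0⊕0⊕0⊕1⊕1⊕1⊕1⊕0 = 0
s2 (pos 2,3,6,7,10,11,14,15): 0⊕0⊕1⊕1⊕1⊕1⊕0⊕0 = 0
s4 (pos 4,5,6,7,12,13,14,15): 0⊕0⊕1⊕1⊕0⊕1⊕0⊕0 = 1
s8 (pos 8,9,10,11,12,13,14,15): 0⊕1⊕1⊕1⊕0⊕1⊕0⊕0 = 0
Syndrome s8…s1 = 0100 → error at position 4.
Flip position 4: 000001101110100 → 000101101110100

000101101110100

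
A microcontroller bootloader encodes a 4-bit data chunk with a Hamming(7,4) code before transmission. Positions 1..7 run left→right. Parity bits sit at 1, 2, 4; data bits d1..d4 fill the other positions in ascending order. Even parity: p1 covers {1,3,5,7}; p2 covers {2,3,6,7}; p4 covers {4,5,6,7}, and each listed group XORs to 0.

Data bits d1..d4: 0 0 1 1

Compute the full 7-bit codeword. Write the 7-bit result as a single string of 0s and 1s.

1000011

Place data at non-parity positions: p1 p2 0 p4 0 1 1
p1 (pos 1,3,5,7): XOR of data positions = 0⊕0⊕1 = 1
p2 (pos 2,3,6,7): XOR of data positions = 0⊕1⊕1 = 0
p4 (pos 4,5,6,7): XOR of data positions = 0⊕1⊕1 = 0
Codeword: 1000011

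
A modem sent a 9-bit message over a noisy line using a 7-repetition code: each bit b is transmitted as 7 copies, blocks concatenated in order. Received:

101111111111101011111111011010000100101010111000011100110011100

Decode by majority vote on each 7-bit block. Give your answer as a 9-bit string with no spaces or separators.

111100010

Block 1 (1011111): 6 ones → 1
Block 2 (1111110): 6 ones → 1
Block 3 (1011111): 6 ones → 1
Block 4 (1110110): 5 ones → 1
Block 5 (1000010): 2 ones → 0
Block 6 (0101010): 3 ones → 0
Block 7 (1110000): 3 ones → 0
Block 8 (1110011): 5 ones → 1
Block 9 (0011100): 3 ones → 0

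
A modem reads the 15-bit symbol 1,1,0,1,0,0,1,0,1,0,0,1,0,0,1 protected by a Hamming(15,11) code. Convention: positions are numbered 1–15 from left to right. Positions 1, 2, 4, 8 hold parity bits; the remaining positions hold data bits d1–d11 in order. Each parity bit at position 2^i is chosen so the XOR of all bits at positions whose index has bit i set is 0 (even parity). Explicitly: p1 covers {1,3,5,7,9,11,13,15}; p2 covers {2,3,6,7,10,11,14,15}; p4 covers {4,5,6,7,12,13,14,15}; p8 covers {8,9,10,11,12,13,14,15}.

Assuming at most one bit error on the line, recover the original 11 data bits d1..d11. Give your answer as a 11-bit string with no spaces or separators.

s1 (pos 1,3,5,7,9,11,13,15): 1⊕0⊕0⊕1⊕1⊕0⊕0⊕1 = 0
s2 (pos 2,3,6,7,10,11,14,15): 1⊕0⊕0⊕1⊕0⊕0⊕0⊕1 = 1
s4 (pos 4,5,6,7,12,13,14,15): 1⊕0⊕0⊕1⊕1⊕0⊕0⊕1 = 0
s8 (pos 8,9,10,11,12,13,14,15): 0⊕1⊕0⊕0⊕1⊕0⊕0⊕1 = 1
Syndrome s8…s1 = 1010 → error at position 10.
Flip position 10: 110100101001001 → 110100101101001
Read data bits from positions 3,5,6,7,9,10,11,12,13,14,15: 00011101001

00011101001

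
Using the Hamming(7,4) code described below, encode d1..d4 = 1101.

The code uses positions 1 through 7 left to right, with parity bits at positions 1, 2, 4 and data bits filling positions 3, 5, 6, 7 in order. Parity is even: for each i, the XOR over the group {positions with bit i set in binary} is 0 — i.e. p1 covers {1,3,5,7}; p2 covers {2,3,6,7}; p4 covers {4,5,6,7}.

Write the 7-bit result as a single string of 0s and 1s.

Place data at non-parity positions: p1 p2 1 p4 1 0 1
p1 (pos 1,3,5,7): XOR of data positions = 1⊕1⊕1 = 1
p2 (pos 2,3,6,7): XOR of data positions = 1⊕0⊕1 = 0
p4 (pos 4,5,6,7): XOR of data positions = 1⊕0⊕1 = 0
Codeword: 1010101

1010101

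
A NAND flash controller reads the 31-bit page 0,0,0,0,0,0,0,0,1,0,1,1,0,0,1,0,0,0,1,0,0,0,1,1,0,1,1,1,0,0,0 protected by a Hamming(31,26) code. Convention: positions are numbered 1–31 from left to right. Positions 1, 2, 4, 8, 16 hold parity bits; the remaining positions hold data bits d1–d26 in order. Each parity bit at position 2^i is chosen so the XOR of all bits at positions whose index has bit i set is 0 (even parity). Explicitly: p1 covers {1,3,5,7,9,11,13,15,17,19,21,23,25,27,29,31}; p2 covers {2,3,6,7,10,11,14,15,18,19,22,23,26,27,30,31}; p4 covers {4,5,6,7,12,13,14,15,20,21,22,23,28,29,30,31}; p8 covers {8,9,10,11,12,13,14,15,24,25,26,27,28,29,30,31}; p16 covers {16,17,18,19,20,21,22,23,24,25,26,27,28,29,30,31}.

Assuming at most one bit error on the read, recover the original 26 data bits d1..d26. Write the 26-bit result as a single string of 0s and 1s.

00001011001001000110111000

s1 (pos 1,3,5,7,9,11,13,15,17,19,21,23,25,27,29,31): 0⊕0⊕0⊕0⊕1⊕1⊕0⊕1⊕0⊕1⊕0⊕1⊕0⊕1⊕0⊕0 = 0
s2 (pos 2,3,6,7,10,11,14,15,18,19,22,23,26,27,30,31): 0⊕0⊕0⊕0⊕0⊕1⊕0⊕1⊕0⊕1⊕0⊕1⊕1⊕1⊕0⊕0 = 0
s4 (pos 4,5,6,7,12,13,14,15,20,21,22,23,28,29,30,31): 0⊕0⊕0⊕0⊕1⊕0⊕0⊕1⊕0⊕0⊕0⊕1⊕1⊕0⊕0⊕0 = 0
s8 (pos 8,9,10,11,12,13,14,15,24,25,26,27,28,29,30,31): 0⊕1⊕0⊕1⊕1⊕0⊕0⊕1⊕1⊕0⊕1⊕1⊕1⊕0⊕0⊕0 = 0
s16 (pos 16,17,18,19,20,21,22,23,24,25,26,27,28,29,30,31): 0⊕0⊕0⊕1⊕0⊕0⊕0⊕1⊕1⊕0⊕1⊕1⊕1⊕0⊕0⊕0 = 0
Syndrome s16…s1 = 00000 → no error.
Read data bits from positions 3,5,6,7,9,10,11,12,13,14,15,17,18,19,20,21,22,23,24,25,26,27,28,29,30,31: 00001011001001000110111000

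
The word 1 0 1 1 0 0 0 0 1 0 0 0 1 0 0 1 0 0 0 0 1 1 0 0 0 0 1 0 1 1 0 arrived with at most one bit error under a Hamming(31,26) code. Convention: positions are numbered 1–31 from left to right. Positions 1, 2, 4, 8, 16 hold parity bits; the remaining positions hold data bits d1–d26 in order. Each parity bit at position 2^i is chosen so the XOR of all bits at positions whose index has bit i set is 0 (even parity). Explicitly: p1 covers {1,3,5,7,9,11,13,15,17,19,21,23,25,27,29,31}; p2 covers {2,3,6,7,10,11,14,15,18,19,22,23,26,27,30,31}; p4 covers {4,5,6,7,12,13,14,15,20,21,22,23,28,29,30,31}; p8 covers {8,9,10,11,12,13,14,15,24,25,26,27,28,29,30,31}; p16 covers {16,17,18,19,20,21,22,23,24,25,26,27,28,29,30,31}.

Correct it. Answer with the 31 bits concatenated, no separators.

1011000000001001000011000010110

s1 (pos 1,3,5,7,9,11,13,15,17,19,21,23,25,27,29,31): 1⊕1⊕0⊕0⊕1⊕0⊕1⊕0⊕0⊕0⊕1⊕0⊕0⊕1⊕1⊕0 = 1
s2 (pos 2,3,6,7,10,11,14,15,18,19,22,23,26,27,30,31): 0⊕1⊕0⊕0⊕0⊕0⊕0⊕0⊕0⊕0⊕1⊕0⊕0⊕1⊕1⊕0 = 0
s4 (pos 4,5,6,7,12,13,14,15,20,21,22,23,28,29,30,31): 1⊕0⊕0⊕0⊕0⊕1⊕0⊕0⊕0⊕1⊕1⊕0⊕0⊕1⊕1⊕0 = 0
s8 (pos 8,9,10,11,12,13,14,15,24,25,26,27,28,29,30,31): 0⊕1⊕0⊕0⊕0⊕1⊕0⊕0⊕0⊕0⊕0⊕1⊕0⊕1⊕1⊕0 = 1
s16 (pos 16,17,18,19,20,21,22,23,24,25,26,27,28,29,30,31): 1⊕0⊕0⊕0⊕0⊕1⊕1⊕0⊕0⊕0⊕0⊕1⊕0⊕1⊕1⊕0 = 0
Syndrome s16…s1 = 01001 → error at position 9.
Flip position 9: 1011000010001001000011000010110 → 1011000000001001000011000010110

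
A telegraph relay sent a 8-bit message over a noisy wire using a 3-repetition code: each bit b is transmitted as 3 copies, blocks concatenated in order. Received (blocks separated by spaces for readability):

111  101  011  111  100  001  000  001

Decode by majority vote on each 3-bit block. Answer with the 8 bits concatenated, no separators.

Block 1 (111): 3 ones → 1
Block 2 (101): 2 ones → 1
Block 3 (011): 2 ones → 1
Block 4 (111): 3 ones → 1
Block 5 (100): 1 one → 0
Block 6 (001): 1 one → 0
Block 7 (000): 0 ones → 0
Block 8 (001): 1 one → 0

11110000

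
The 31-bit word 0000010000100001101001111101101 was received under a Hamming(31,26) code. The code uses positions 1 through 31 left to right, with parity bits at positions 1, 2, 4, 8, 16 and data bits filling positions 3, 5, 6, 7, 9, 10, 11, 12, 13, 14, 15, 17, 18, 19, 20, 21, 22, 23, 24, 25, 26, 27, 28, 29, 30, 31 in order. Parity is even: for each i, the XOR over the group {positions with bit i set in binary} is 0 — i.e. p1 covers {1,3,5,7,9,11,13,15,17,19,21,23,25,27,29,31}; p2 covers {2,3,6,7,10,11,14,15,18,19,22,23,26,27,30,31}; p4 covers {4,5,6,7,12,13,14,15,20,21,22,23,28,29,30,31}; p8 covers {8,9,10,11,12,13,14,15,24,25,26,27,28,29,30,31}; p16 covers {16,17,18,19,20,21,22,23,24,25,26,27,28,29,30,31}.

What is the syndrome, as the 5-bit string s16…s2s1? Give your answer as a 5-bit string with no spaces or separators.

11011

s1 (pos 1,3,5,7,9,11,13,15,17,19,21,23,25,27,29,31): 0⊕0⊕0⊕0⊕0⊕1⊕0⊕0⊕1⊕1⊕0⊕1⊕1⊕0⊕1⊕1 = 1
s2 (pos 2,3,6,7,10,11,14,15,18,19,22,23,26,27,30,31): 0⊕0⊕1⊕0⊕0⊕1⊕0⊕0⊕0⊕1⊕1⊕1⊕1⊕0⊕0⊕1 = 1
s4 (pos 4,5,6,7,12,13,14,15,20,21,22,23,28,29,30,31): 0⊕0⊕1⊕0⊕0⊕0⊕0⊕0⊕0⊕0⊕1⊕1⊕1⊕1⊕0⊕1 = 0
s8 (pos 8,9,10,11,12,13,14,15,24,25,26,27,28,29,30,31): 0⊕0⊕0⊕1⊕0⊕0⊕0⊕0⊕1⊕1⊕1⊕0⊕1⊕1⊕0⊕1 = 1
s16 (pos 16,17,18,19,20,21,22,23,24,25,26,27,28,29,30,31): 1⊕1⊕0⊕1⊕0⊕0⊕1⊕1⊕1⊕1⊕1⊕0⊕1⊕1⊕0⊕1 = 1
Syndrome s16…s1 = 11011 → error at position 27.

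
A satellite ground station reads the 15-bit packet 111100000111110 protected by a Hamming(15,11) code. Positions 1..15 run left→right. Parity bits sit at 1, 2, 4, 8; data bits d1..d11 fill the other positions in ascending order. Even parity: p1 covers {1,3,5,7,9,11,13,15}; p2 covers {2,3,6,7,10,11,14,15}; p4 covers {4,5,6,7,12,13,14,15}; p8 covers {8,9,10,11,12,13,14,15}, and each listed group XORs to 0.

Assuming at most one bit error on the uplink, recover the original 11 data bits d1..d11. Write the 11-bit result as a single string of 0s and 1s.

s1 (pos 1,3,5,7,9,11,13,15): 1⊕1⊕0⊕0⊕0⊕1⊕1⊕0 = 0
s2 (pos 2,3,6,7,10,11,14,15): 1⊕1⊕0⊕0⊕1⊕1⊕1⊕0 = 1
s4 (pos 4,5,6,7,12,13,14,15): 1⊕0⊕0⊕0⊕1⊕1⊕1⊕0 = 0
s8 (pos 8,9,10,11,12,13,14,15): 0⊕0⊕1⊕1⊕1⊕1⊕1⊕0 = 1
Syndrome s8…s1 = 1010 → error at position 10.
Flip position 10: 111100000111110 → 111100000011110
Read data bits from positions 3,5,6,7,9,10,11,12,13,14,15: 10000011110

10000011110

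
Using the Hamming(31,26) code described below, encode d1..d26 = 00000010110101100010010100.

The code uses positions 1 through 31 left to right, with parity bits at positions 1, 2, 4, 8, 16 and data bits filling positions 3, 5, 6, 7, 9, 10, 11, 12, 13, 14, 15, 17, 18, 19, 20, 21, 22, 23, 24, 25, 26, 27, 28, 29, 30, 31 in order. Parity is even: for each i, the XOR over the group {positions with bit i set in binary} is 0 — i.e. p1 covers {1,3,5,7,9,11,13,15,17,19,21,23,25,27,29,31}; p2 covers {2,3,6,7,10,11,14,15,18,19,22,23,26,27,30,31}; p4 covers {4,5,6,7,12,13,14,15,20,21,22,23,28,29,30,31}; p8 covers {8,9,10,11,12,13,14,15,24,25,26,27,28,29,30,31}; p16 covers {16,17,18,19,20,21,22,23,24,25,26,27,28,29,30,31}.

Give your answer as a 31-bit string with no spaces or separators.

0000000000101100101100010010100

Place data at non-parity positions: p1 p2 0 p4 0 0 0 p8 0 0 1 0 1 1 0 p16 1 0 1 1 0 0 0 1 0 0 1 0 1 0 0
p1 (pos 1,3,5,7,9,11,13,15,17,19,21,23,25,27,29,31): XOR of data positions = 0⊕0⊕0⊕0⊕1⊕1⊕0⊕1⊕1⊕0⊕0⊕0⊕1⊕1⊕0 = 0
p2 (pos 2,3,6,7,10,11,14,15,18,19,22,23,26,27,30,31): XOR of data positions = 0⊕0⊕0⊕0⊕1⊕1⊕0⊕0⊕1⊕0⊕0⊕0⊕1⊕0⊕0 = 0
p4 (pos 4,5,6,7,12,13,14,15,20,21,22,23,28,29,30,31): XOR of data positions = 0⊕0⊕0⊕0⊕1⊕1⊕0⊕1⊕0⊕0⊕0⊕0⊕1⊕0⊕0 = 0
p8 (pos 8,9,10,11,12,13,14,15,24,25,26,27,28,29,30,31): XOR of data positions = 0⊕0⊕1⊕0⊕1⊕1⊕0⊕1⊕0⊕0⊕1⊕0⊕1⊕0⊕0 = 0
p16 (pos 16,17,18,19,20,21,22,23,24,25,26,27,28,29,30,31): XOR of data positions = 1⊕0⊕1⊕1⊕0⊕0⊕0⊕1⊕0⊕0⊕1⊕0⊕1⊕0⊕0 = 0
Codeword: 0000000000101100101100010010100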